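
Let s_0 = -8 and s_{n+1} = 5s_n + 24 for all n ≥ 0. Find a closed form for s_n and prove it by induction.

Claim: s_n = -2·5^n − 6.

Base case: s_0 = -8, and -2·5^0 − 6 = -2 − 6 = -8.
Assume s_m = -2·5^m − 6 for some m ≥ 0.
Then s_{m+1} = 5s_m + 24 = 5·(-2·5^m − 6) + 24 = -10·5^m − 30 + 24 = -2·5^{m+1} − 6.
Hence s_n = -2·5^n − 6 for every n ≥ 0, by induction.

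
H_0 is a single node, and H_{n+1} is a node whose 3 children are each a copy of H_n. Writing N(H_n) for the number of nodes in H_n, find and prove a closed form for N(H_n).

Claim: N(H_n) = (3^{n+1} − 1)/2.

Base case: N(H_0) = 1, and (3^{0+1} − 1)/2 = 1.
Assume N(H_m) = (3^{m+1} − 1)/2.
Then N(H_{m+1}) = 1 + 3N(H_m) = 1 + 3·(3^{m+1} − 1)/2 = 1 + (3^{m+2} − 3)/2 = (2 + 3^{m+2} − 3)/2 = (3^{m+2} − 1)/2.
This completes the inductive step, so N(H_n) = (3^{n+1} − 1)/2 for all n ≥ 0.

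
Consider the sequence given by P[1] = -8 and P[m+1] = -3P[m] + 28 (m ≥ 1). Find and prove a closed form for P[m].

Claim: P[m] = 5·(-3)^m + 7.

Base case: P[1] = -8, and 5·(-3)^1 + 7 = -15 + 7 = -8.
Assume P[r] = 5·(-3)^r + 7 for some r ≥ 1.
Then P[r+1] = -3P[r] + 28 = -3·(5·(-3)^r + 7) + 28 = -15·(-3)^r − 21 + 28 = 5·(-3)^{r+1} + 7.
Hence P[m] = 5·(-3)^m + 7 for every m ≥ 1, by induction.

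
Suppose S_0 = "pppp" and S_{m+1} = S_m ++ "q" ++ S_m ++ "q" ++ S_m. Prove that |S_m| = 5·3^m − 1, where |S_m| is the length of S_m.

Base case: |S_0| = 4, and 5·3^0 − 1 = 4.
Assume |S_r| = 5·3^r − 1.
Then |S_{r+1}| = 3|S_r| + 2 = 3(5·3^r − 1) + 2 = 5·3^{r+1} − 3 + 2 = 5·3^{r+1} − 1.
Hence |S_m| = 5·3^m − 1 for every m ≥ 0, by induction.

|S_m| = 5·3^m − 1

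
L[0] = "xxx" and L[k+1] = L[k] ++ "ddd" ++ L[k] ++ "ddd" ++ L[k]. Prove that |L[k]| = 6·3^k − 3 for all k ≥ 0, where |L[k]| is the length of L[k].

Base case: |L[0]| = 3, and 6·3^0 − 3 = 3.
Assume |L[j]| = 6·3^j − 3.
Then |L[j+1]| = 3|L[j]| + 6 = 3(6·3^j − 3) + 6 = 6·3^{j+1} − 9 + 6 = 6·3^{j+1} − 3.
So the formula holds for j+1, and by induction |L[k]| = 6·3^k − 3 for all k ≥ 0.

|L[k]| = 6·3^k − 3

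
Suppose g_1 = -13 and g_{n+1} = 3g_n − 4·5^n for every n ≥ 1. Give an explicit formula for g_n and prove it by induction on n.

Claim: g_n = -3^n − 2·5^n.

Base case: g_1 = -13, and -3^1 − 2·5^1 = -3 − 10 = -13.
Assume g_m = -3^m − 2·5^m for some m ≥ 1.
Then g_{m+1} = 3g_m − 4·5^m = 3·(-3^m − 2·5^m) − 4·5^m = -3^{m+1} − 6·5^m − 4·5^m = -3^{m+1} − 10·5^m = -3^{m+1} − 2·5^{m+1}.
This completes the inductive step, so g_n = -3^n − 2·5^n for all n ≥ 1.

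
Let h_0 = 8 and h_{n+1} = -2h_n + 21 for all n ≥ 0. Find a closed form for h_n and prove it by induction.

Claim: h_n = (-2)^n + 7.

Base case: h_0 = 8, and (-2)^0 + 7 = 1 + 7 = 8.
Assume h_m = (-2)^m + 7 for some m ≥ 0.
Then h_{m+1} = -2h_m + 21 = -2·((-2)^m + 7) + 21 = -2·(-2)^m − 14 + 21 = (-2)^{m+1} + 7.
By induction, h_n = (-2)^n + 7 for all n ≥ 0.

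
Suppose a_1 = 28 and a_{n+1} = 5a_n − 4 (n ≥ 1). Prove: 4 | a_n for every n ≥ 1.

Base case: a_1 = 28 = 4·7, so 4 | a_1.
Assume 4 | a_k, so a_k = 4t for some integer t.
Then a_{k+1} = 5a_k − 4 = 5·(4t) − 4 = 4(5t − 1), so 4 | a_{k+1}.
So the property holds for k+1, and by induction 4 | a_n for all n ≥ 1.

4 | a_n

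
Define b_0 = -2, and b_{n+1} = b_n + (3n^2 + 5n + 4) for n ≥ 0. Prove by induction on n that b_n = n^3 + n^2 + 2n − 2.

Base case: b_0 = -2, and 0^3 + 0^2 + 2·0 − 2 = -2.
Assume b_j = j^3 + j^2 + 2j − 2.
Then b_{j+1} = b_j + (3j^2 + 5j + 4) = (j^3 + j^2 + 2j − 2) + (3j^2 + 5j + 4) = j^3 + 4j^2 + 7j + 2,
and (j+1)^3 + (j+1)^2 + 2·(j+1) − 2 = j^3 + 4j^2 + 7j + 2.
This completes the inductive step, so b_n = n^3 + n^2 + 2n − 2 for all n ≥ 0.

b_n = n^3 + n^2 + 2n − 2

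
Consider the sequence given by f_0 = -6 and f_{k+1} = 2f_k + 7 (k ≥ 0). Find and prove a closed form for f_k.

Claim: f_k = 2^k − 7.

Base case: f_0 = -6, and 2^0 − 7 = 1 − 7 = -6.
Assume f_r = 2^r − 7 for some r ≥ 0.
Then f_{r+1} = 2f_r + 7 = 2·(2^r − 7) + 7 = 2^{r+1} − 14 + 7 = 2^{r+1} − 7.
Hence f_k = 2^k − 7 for every k ≥ 0, by induction.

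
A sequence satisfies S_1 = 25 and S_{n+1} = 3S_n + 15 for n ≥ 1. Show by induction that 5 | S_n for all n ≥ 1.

Base case: S_1 = 25 = 5·5, so 5 | S_1.
Assume 5 | S_m, so S_m = 5t for some integer t.
Then S_{m+1} = 3S_m + 15 = 3·(5t) + 15 = 5(3t + 3), so 5 | S_{m+1}.
This completes the inductive step, so 5 | S_n for all n ≥ 1.

5 | S_n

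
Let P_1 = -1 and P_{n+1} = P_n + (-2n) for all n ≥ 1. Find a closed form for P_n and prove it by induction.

Claim: P_n = -n^2 + n − 1.

Base case: P_1 = -1, and -1^2 + 1 − 1 = -1.
Assume P_r = -r^2 + r − 1.
Then P_{r+1} = P_r + (-2r) = (-r^2 + r − 1) + (-2r) = -r^2 − r − 1,
and -(r+1)^2 + (r+1) − 1 = -r^2 − r − 1.
By induction, P_n = -n^2 + n − 1 for all n ≥ 1.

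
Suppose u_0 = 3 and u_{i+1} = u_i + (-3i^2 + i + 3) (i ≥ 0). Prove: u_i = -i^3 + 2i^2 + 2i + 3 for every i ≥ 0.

Base case: u_0 = 3, and -0^3 + 2·0^2 + 2·0 + 3 = 3.
Assume u_k = -k^3 + 2k^2 + 2k + 3.
Then u_{k+1} = u_k + (-3k^2 + k + 3) = (-k^3 + 2k^2 + 2k + 3) + (-3k^2 + k + 3) = -k^3 − k^2 + 3k + 6,
and -(k+1)^3 + 2·(k+1)^2 + 2·(k+1) + 3 = -k^3 − k^2 + 3k + 6.
This completes the inductive step, so u_i = -i^3 + 2i^2 + 2i + 3 for all i ≥ 0.

u_i = -i^3 + 2i^2 + 2i + 3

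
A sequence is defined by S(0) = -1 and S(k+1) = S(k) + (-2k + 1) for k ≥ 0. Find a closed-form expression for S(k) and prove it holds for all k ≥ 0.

Claim: S(k) = -k^2 + 2k − 1.

Base case: S(0) = -1, and -0^2 + 2·0 − 1 = -1.
Assume S(m) = -m^2 + 2m − 1.
Then S(m+1) = S(m) + (-2m + 1) = (-m^2 + 2m − 1) + (-2m + 1) = -m^2,
and -(m+1)^2 + 2·(m+1) − 1 = -m^2.
Hence S(k) = -k^2 + 2k − 1 for every k ≥ 0, by induction.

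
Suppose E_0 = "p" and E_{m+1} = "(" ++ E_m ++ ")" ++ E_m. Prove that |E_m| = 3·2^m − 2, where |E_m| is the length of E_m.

Base case: |E_0| = 1, and 3·2^0 − 2 = 1.
Assume |E_r| = 3·2^r − 2.
Then |E_{r+1}| = 1 + |E_r| + 1 + |E_r| = 2|E_r| + 2 = 2(3·2^r − 2) + 2 = 3·2^{r+1} − 4 + 2 = 3·2^{r+1} − 2.
By induction, |E_m| = 3·2^m − 2 for all m ≥ 0.

|E_m| = 3·2^m − 2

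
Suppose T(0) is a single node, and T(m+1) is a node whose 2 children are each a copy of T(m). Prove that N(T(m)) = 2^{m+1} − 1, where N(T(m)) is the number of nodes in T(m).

Base case: N(T(0)) = 1, and 2^{0+1} − 1 = 1.
Assume N(T(k)) = 2^{k+1} − 1.
Then N(T(k+1)) = 1 + 2N(T(k)) = 1 + 2(2^{k+1} − 1) = 2^{k+2} − 2 + 1 = 2^{k+2} − 1.
By induction, N(T(m)) = 2^{m+1} − 1 for all m ≥ 0.

N(T(m)) = 2^{m+1} − 1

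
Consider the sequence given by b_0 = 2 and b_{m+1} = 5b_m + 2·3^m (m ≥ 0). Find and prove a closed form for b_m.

Claim: b_m = 3·5^m − 3^m.

Base case: b_0 = 2, and 3·5^0 − 3^0 = 3 − 1 = 2.
Assume b_k = 3·5^k − 3^k for some k ≥ 0.
Then b_{k+1} = 5b_k + 2·3^k = 5·(3·5^k − 3^k) + 2·3^k = 3·5^{k+1} − 5·3^k + 2·3^k = 3·5^{k+1} − 3·3^k = 3·5^{k+1} − 3^{k+1}.
By induction, b_m = 3·5^m − 3^m for all m ≥ 0.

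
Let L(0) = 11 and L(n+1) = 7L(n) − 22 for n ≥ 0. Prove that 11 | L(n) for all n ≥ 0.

Base case: L(0) = 11 = 11·1, so 11 | L(0).
Assume 11 | L(j), so L(j) = 11t for some integer t.
Then L(j+1) = 7L(j) − 22 = 7·(11t) − 22 = 11(7t − 2), so 11 | L(j+1).
By induction, 11 | L(n) for all n ≥ 0.

11 | L(n)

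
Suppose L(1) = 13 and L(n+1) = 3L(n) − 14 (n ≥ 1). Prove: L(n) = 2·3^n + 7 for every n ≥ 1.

Base case: L(1) = 13, and 2·3^1 + 7 = 6 + 7 = 13.
Assume L(j) = 2·3^j + 7 for some j ≥ 1.
Then L(j+1) = 3L(j) − 14 = 3·(2·3^j + 7) − 14 = 6·3^j + 21 − 14 = 2·3^{j+1} + 7.
Hence L(n) = 2·3^n + 7 for every n ≥ 1, by induction.

L(n) = 2·3^n + 7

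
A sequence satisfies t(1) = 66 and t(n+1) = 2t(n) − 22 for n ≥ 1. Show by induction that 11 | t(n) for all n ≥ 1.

Base case: t(1) = 66 = 11·6, so 11 | t(1).
Assume 11 | t(j), so t(j) = 11s for some integer s.
Then t(j+1) = 2t(j) − 22 = 2·(11s) − 22 = 11(2s − 2), so 11 | t(j+1).
By induction, 11 | t(n) for all n ≥ 1.

11 | t(n)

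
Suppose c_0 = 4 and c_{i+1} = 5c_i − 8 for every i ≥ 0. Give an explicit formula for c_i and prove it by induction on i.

Claim: c_i = 2·5^i + 2.

Base case: c_0 = 4, and 2·5^0 + 2 = 2 + 2 = 4.
Assume c_k = 2·5^k + 2 for some k ≥ 0.
Then c_{k+1} = 5c_k − 8 = 5·(2·5^k + 2) − 8 = 10·5^k + 10 − 8 = 2·5^{k+1} + 2.
Hence c_i = 2·5^i + 2 for every i ≥ 0, by induction.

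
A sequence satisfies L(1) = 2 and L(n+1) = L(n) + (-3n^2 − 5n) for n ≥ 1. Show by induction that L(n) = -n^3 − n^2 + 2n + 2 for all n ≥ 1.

Base case: L(1) = 2, and -1^3 − 1^2 + 2·1 + 2 = 2.
Assume L(m) = -m^3 − m^2 + 2m + 2.
Then L(m+1) = L(m) + (-3m^2 − 5m) = (-m^3 − m^2 + 2m + 2) + (-3m^2 − 5m) = -m^3 − 4m^2 − 3m + 2,
and -(m+1)^3 − (m+1)^2 + 2·(m+1) + 2 = -m^3 − 4m^2 − 3m + 2.
By induction, L(n) = -n^3 − n^2 + 2n + 2 for all n ≥ 1.

L(n) = -n^3 − n^2 + 2n + 2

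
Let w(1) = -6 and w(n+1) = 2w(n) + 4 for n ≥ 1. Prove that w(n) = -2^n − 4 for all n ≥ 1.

Base case: w(1) = -6, and -2^1 − 4 = -2 − 4 = -6.
Assume w(k) = -2^k − 4 for some k ≥ 1.
Then w(k+1) = 2w(k) + 4 = 2·(-2^k − 4) + 4 = -2^{k+1} − 8 + 4 = -2^{k+1} − 4.
This completes the inductive step, so w(n) = -2^n − 4 for all n ≥ 1.

w(n) = -2^n − 4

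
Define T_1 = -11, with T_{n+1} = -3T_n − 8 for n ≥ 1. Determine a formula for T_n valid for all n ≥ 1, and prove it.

Claim: T_n = 3·(-3)^n − 2.

Base case: T_1 = -11, and 3·(-3)^1 − 2 = -9 − 2 = -11.
Assume T_k = 3·(-3)^k − 2 for some k ≥ 1.
Then T_{k+1} = -3T_k − 8 = -3·(3·(-3)^k − 2) − 8 = -9·(-3)^k + 6 − 8 = 3·(-3)^{k+1} − 2.
So the formula holds for k+1, and by induction T_n = 3·(-3)^n − 2 for all n ≥ 1.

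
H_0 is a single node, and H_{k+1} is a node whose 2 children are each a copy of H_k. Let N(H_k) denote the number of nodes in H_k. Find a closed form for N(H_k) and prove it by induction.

Claim: N(H_k) = 2^{k+1} − 1.

Base case: N(H_0) = 1, and 2^{0+1} − 1 = 1.
Assume N(H_r) = 2^{r+1} − 1.
Then N(H_{r+1}) = 1 + 2N(H_r) = 1 + 2(2^{r+1} − 1) = 2^{r+2} − 2 + 1 = 2^{r+2} − 1.
Hence N(H_k) = 2^{k+1} − 1 for every k ≥ 0, by induction.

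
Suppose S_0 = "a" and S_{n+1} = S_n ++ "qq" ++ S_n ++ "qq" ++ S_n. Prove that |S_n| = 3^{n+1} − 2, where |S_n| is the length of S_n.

Base case: |S_0| = 1, and 3^{0+1} − 2 = 1.
Assume |S_k| = 3^{k+1} − 2.
Then |S_{k+1}| = 3|S_k| + 4 = 3(3^{k+1} − 2) + 4 = 3^{k+2} − 6 + 4 = 3^{k+2} − 2.
By induction, |S_n| = 3^{n+1} − 2 for all n ≥ 0.

|S_n| = 3^{n+1} − 2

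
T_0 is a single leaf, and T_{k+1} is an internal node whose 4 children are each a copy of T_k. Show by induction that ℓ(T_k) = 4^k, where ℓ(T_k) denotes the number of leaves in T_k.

Base case: ℓ(T_0) = 1, and 4^0 = 1.
Assume ℓ(T_r) = 4^r.
Then ℓ(T_{r+1}) = 4·ℓ(T_r) = 4·4^r = 4^{r+1}.
By induction, ℓ(T_k) = 4^k for all k ≥ 0.

ℓ(T_k) = 4^k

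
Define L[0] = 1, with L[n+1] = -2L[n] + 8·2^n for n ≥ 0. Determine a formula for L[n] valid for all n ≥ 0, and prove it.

Claim: L[n] = -(-2)^n + 2·2^n.

Base case: L[0] = 1, and -(-2)^0 + 2·2^0 = -1 + 2 = 1.
Assume L[k] = -(-2)^k + 2·2^k for some k ≥ 0.
Then L[k+1] = -2L[k] + 8·2^k = -2·(-(-2)^k + 2·2^k) + 8·2^k = -(-2)^{k+1} − 4·2^k + 8·2^k = -(-2)^{k+1} + 4·2^k = -(-2)^{k+1} + 2·2^{k+1}.
This completes the inductive step, so L[n] = -(-2)^n + 2·2^n for all n ≥ 0.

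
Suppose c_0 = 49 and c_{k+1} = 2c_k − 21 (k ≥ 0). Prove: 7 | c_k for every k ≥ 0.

Base case: c_0 = 49 = 7·7, so 7 | c_0.
Assume 7 | c_j, so c_j = 7t for some integer t.
Then c_{j+1} = 2c_j − 21 = 2·(7t) − 21 = 7(2t − 3), so 7 | c_{j+1}.
This completes the inductive step, so 7 | c_k for all k ≥ 0.

7 | c_k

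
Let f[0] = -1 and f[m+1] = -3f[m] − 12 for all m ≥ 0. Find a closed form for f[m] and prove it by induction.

Claim: f[m] = 2·(-3)^m − 3.

Base case: f[0] = -1, and 2·(-3)^0 − 3 = 2 − 3 = -1.
Assume f[r] = 2·(-3)^r − 3 for some r ≥ 0.
Then f[r+1] = -3f[r] − 12 = -3·(2·(-3)^r − 3) − 12 = -6·(-3)^r + 9 − 12 = 2·(-3)^{r+1} − 3.
This completes the inductive step, so f[m] = 2·(-3)^m − 3 for all m ≥ 0.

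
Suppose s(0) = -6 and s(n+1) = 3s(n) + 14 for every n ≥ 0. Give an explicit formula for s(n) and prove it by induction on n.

Claim: s(n) = 3^n − 7.

Base case: s(0) = -6, and 3^0 − 7 = 1 − 7 = -6.
Assume s(j) = 3^j − 7 for some j ≥ 0.
Then s(j+1) = 3s(j) + 14 = 3·(3^j − 7) + 14 = 3^{j+1} − 21 + 14 = 3^{j+1} − 7.
So the formula holds for j+1, and by induction s(n) = 3^n − 7 for all n ≥ 0.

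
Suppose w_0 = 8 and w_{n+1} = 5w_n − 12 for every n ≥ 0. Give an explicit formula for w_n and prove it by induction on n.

Claim: w_n = 5^{n+1} + 3.

Base case: w_0 = 8, and 5^{0+1} + 3 = 5 + 3 = 8.
Assume w_k = 5^{k+1} + 3 for some k ≥ 0.
Then w_{k+1} = 5w_k − 12 = 5·(5^{k+1} + 3) − 12 = 5^{k+2} + 15 − 12 = 5^{k+2} + 3.
So the formula holds for k+1, and by induction w_n = 5^{n+1} + 3 for all n ≥ 0.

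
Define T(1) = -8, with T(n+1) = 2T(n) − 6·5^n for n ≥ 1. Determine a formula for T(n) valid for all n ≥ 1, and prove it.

Claim: T(n) = 2^n − 2·5^n.

Base case: T(1) = -8, and 2^1 − 2·5^1 = 2 − 10 = -8.
Assume T(m) = 2^m − 2·5^m for some m ≥ 1.
Then T(m+1) = 2T(m) − 6·5^m = 2·(2^m − 2·5^m) − 6·5^m = 2^{m+1} − 4·5^m − 6·5^m = 2^{m+1} − 10·5^m = 2^{m+1} − 2·5^{m+1}.
By induction, T(n) = 2^n − 2·5^n for all n ≥ 1.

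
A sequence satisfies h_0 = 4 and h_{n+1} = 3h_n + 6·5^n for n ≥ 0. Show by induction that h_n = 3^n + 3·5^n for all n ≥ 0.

Base case: h_0 = 4, and 3^0 + 3·5^0 = 1 + 3 = 4.
Assume h_j = 3^j + 3·5^j for some j ≥ 0.
Then h_{j+1} = 3h_j + 6·5^j = 3·(3^j + 3·5^j) + 6·5^j = 3^{j+1} + 9·5^j + 6·5^j = 3^{j+1} + 15·5^j = 3^{j+1} + 3·5^{j+1}.
By induction, h_n = 3^n + 3·5^n for all n ≥ 0.

h_n = 3^n + 3·5^n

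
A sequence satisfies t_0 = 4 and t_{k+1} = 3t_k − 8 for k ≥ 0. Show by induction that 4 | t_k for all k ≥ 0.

Base case: t_0 = 4 = 4·1, so 4 | t_0.
Assume 4 | t_j, so t_j = 4s for some integer s.
Then t_{j+1} = 3t_j − 8 = 3·(4s) − 8 = 4(3s − 2), so 4 | t_{j+1}.
By induction, 4 | t_k for all k ≥ 0.

4 | t_k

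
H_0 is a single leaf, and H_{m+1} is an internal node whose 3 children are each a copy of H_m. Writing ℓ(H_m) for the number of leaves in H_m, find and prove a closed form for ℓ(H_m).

Claim: ℓ(H_m) = 3^m.

Base case: ℓ(H_0) = 1, and 3^0 = 1.
Assume ℓ(H_k) = 3^k.
Then ℓ(H_{k+1}) = 3·ℓ(H_k) = 3·3^k = 3^{k+1}.
Hence ℓ(H_m) = 3^m for every m ≥ 0, by induction.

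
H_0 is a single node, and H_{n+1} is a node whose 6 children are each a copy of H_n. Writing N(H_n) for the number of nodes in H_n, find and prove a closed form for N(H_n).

Claim: N(H_n) = (6^{n+1} − 1)/5.

Base case: N(H_0) = 1, and (6^{0+1} − 1)/5 = 1.
Assume N(H_m) = (6^{m+1} − 1)/5.
Then N(H_{m+1}) = 1 + 6N(H_m) = 1 + 6·(6^{m+1} − 1)/5 = 1 + (6^{m+2} − 6)/5 = (5 + 6^{m+2} − 6)/5 = (6^{m+2} − 1)/5.
So the formula holds for m+1, and by induction N(H_n) = (6^{n+1} − 1)/5 for all n ≥ 0.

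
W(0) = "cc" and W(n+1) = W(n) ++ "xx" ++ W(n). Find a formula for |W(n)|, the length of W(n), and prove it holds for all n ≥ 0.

Claim: |W(n)| = 2^{n+2} − 2.

Base case: |W(0)| = 2, and 2^{0+2} − 2 = 2.
Assume |W(m)| = 2^{m+2} − 2.
Then |W(m+1)| = |W(m)| + 2 + |W(m)| = 2|W(m)| + 2 = 2(2^{m+2} − 2) + 2 = 2^{m+3} − 4 + 2 = 2^{m+3} − 2.
By induction, |W(n)| = 2^{n+2} − 2 for all n ≥ 0.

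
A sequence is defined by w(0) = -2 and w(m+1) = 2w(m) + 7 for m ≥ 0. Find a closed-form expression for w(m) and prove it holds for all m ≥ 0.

Claim: w(m) = 5·2^m − 7.

Base case: w(0) = -2, and 5·2^0 − 7 = 5 − 7 = -2.
Assume w(k) = 5·2^k − 7 for some k ≥ 0.
Then w(k+1) = 2w(k) + 7 = 2·(5·2^k − 7) + 7 = 10·2^k − 14 + 7 = 5·2^{k+1} − 7.
This completes the inductive step, so w(m) = 5·2^m − 7 for all m ≥ 0.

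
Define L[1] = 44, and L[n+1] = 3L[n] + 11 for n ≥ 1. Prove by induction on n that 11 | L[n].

Base case: L[1] = 44 = 11·4, so 11 | L[1].
Assume 11 | L[k], so L[k] = 11t for some integer t.
Then L[k+1] = 3L[k] + 11 = 3·(11t) + 11 = 11(3t + 1), so 11 | L[k+1].
This completes the inductive step, so 11 | L[n] for all n ≥ 1.

11 | L[n]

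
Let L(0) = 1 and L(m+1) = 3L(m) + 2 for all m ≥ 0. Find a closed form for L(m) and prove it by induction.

Claim: L(m) = 2·3^m − 1.

Base case: L(0) = 1, and 2·3^0 − 1 = 2 − 1 = 1.
Assume L(k) = 2·3^k − 1 for some k ≥ 0.
Then L(k+1) = 3L(k) + 2 = 3·(2·3^k − 1) + 2 = 6·3^k − 3 + 2 = 2·3^{k+1} − 1.
So the formula holds for k+1, and by induction L(m) = 2·3^m − 1 for all m ≥ 0.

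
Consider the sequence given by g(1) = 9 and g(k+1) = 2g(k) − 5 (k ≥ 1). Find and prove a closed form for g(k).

Claim: g(k) = 2^{k+1} + 5.

Base case: g(1) = 9, and 2^{1+1} + 5 = 4 + 5 = 9.
Assume g(j) = 2^{j+1} + 5 for some j ≥ 1.
Then g(j+1) = 2g(j) − 5 = 2·(2^{j+1} + 5) − 5 = 2^{j+2} + 10 − 5 = 2^{j+2} + 5.
By induction, g(k) = 2^{k+1} + 5 for all k ≥ 1.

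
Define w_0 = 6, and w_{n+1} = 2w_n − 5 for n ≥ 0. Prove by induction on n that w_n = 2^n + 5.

Base case: w_0 = 6, and 2^0 + 5 = 1 + 5 = 6.
Assume w_r = 2^r + 5 for some r ≥ 0.
Then w_{r+1} = 2w_r − 5 = 2·(2^r + 5) − 5 = 2^{r+1} + 10 − 5 = 2^{r+1} + 5.
Hence w_n = 2^n + 5 for every n ≥ 0, by induction.

w_n = 2^n + 5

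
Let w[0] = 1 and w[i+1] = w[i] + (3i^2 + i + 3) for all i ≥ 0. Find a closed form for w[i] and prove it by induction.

Claim: w[i] = i^3 − i^2 + 3i + 1.

Base case: w[0] = 1, and 0^3 − 0^2 + 3·0 + 1 = 1.
Assume w[r] = r^3 − r^2 + 3r + 1.
Then w[r+1] = w[r] + (3r^2 + r + 3) = (r^3 − r^2 + 3r + 1) + (3r^2 + r + 3) = r^3 + 2r^2 + 4r + 4,
and (r+1)^3 − (r+1)^2 + 3·(r+1) + 1 = r^3 + 2r^2 + 4r + 4.
Hence w[i] = i^3 − i^2 + 3i + 1 for every i ≥ 0, by induction.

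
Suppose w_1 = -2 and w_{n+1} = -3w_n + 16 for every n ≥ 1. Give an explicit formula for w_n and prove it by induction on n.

Claim: w_n = 2·(-3)^n + 4.

Base case: w_1 = -2, and 2·(-3)^1 + 4 = -6 + 4 = -2.
Assume w_m = 2·(-3)^m + 4 for some m ≥ 1.
Then w_{m+1} = -3w_m + 16 = -3·(2·(-3)^m + 4) + 16 = -6·(-3)^m − 12 + 16 = 2·(-3)^{m+1} + 4.
Hence w_n = 2·(-3)^n + 4 for every n ≥ 1, by induction.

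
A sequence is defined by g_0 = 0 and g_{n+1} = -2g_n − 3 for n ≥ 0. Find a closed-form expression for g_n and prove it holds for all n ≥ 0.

Claim: g_n = (-2)^n − 1.

Base case: g_0 = 0, and (-2)^0 − 1 = 1 − 1 = 0.
Assume g_r = (-2)^r − 1 for some r ≥ 0.
Then g_{r+1} = -2g_r − 3 = -2·((-2)^r − 1) − 3 = -2·(-2)^r + 2 − 3 = (-2)^{r+1} − 1.
This completes the inductive step, so g_n = (-2)^n − 1 for all n ≥ 0.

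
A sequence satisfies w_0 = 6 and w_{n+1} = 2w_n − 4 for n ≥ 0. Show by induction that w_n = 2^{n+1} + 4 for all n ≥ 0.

Base case: w_0 = 6, and 2^{0+1} + 4 = 2 + 4 = 6.
Assume w_j = 2^{j+1} + 4 for some j ≥ 0.
Then w_{j+1} = 2w_j − 4 = 2·(2^{j+1} + 4) − 4 = 2^{j+2} + 8 − 4 = 2^{j+2} + 4.
So the formula holds for j+1, and by induction w_n = 2^{n+1} + 4 for all n ≥ 0.

w_n = 2^{n+1} + 4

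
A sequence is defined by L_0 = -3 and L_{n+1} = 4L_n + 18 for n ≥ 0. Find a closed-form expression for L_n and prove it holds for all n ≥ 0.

Claim: L_n = 3·4^n − 6.

Base case: L_0 = -3, and 3·4^0 − 6 = 3 − 6 = -3.
Assume L_j = 3·4^j − 6 for some j ≥ 0.
Then L_{j+1} = 4L_j + 18 = 4·(3·4^j − 6) + 18 = 12·4^j − 24 + 18 = 3·4^{j+1} − 6.
So the formula holds for j+1, and by induction L_n = 3·4^n − 6 for all n ≥ 0.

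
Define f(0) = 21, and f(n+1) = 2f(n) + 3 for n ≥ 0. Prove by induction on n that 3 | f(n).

Base case: f(0) = 21 = 3·7, so 3 | f(0).
Assume 3 | f(k), so f(k) = 3t for some integer t.
Then f(k+1) = 2f(k) + 3 = 2·(3t) + 3 = 3(2t + 1), so 3 | f(k+1).
This completes the inductive step, so 3 | f(n) for all n ≥ 0.

3 | f(n)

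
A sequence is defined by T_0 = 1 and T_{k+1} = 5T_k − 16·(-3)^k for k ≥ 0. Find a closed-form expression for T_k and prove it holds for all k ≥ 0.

Claim: T_k = -5^k + 2·(-3)^k.

Base case: T_0 = 1, and -5^0 + 2·(-3)^0 = -1 + 2 = 1.
Assume T_m = -5^m + 2·(-3)^m for some m ≥ 0.
Then T_{m+1} = 5T_m − 16·(-3)^m = 5·(-5^m + 2·(-3)^m) − 16·(-3)^m = -5^{m+1} + 10·(-3)^m − 16·(-3)^m = -5^{m+1} − 6·(-3)^m = -5^{m+1} + 2·(-3)^{m+1}.
Hence T_k = -5^k + 2·(-3)^k for every k ≥ 0, by induction.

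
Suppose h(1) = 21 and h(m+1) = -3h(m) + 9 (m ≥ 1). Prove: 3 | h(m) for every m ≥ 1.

Base case: h(1) = 21 = 3·7, so 3 | h(1).
Assume 3 | h(k), so h(k) = 3t for some integer t.
Then h(k+1) = -3h(k) + 9 = -3·(3t) + 9 = 3(-3t + 3), so 3 | h(k+1).
This completes the inductive step, so 3 | h(m) for all m ≥ 1.

3 | h(m)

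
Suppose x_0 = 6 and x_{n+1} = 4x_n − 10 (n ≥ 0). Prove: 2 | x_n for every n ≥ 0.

Base case: x_0 = 6 = 2·3, so 2 | x_0.
Assume 2 | x_j, so x_j = 2t for some integer t.
Then x_{j+1} = 4x_j − 10 = 4·(2t) − 10 = 2(4t − 5), so 2 | x_{j+1}.
So the property holds for j+1, and by induction 2 | x_n for all n ≥ 0.

2 | x_n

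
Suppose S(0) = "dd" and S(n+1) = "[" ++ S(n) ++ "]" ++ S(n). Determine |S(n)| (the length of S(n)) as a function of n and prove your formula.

Claim: |S(n)| = 2^{n+2} − 2.

Base case: |S(0)| = 2, and 2^{0+2} − 2 = 2.
Assume |S(k)| = 2^{k+2} − 2.
Then |S(k+1)| = 1 + |S(k)| + 1 + |S(k)| = 2|S(k)| + 2 = 2(2^{k+2} − 2) + 2 = 2^{k+3} − 4 + 2 = 2^{k+3} − 2.
So the formula holds for k+1, and by induction |S(n)| = 2^{n+2} − 2 for all n ≥ 0.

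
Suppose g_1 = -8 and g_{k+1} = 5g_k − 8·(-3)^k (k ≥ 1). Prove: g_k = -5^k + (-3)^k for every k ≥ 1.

Base case: g_1 = -8, and -5^1 + (-3)^1 = -5 − 3 = -8.
Assume g_j = -5^j + (-3)^j for some j ≥ 1.
Then g_{j+1} = 5g_j − 8·(-3)^j = 5·(-5^j + (-3)^j) − 8·(-3)^j = -5^{j+1} + 5·(-3)^j − 8·(-3)^j = -5^{j+1} − 3·(-3)^j = -5^{j+1} + (-3)^{j+1}.
Hence g_k = -5^k + (-3)^k for every k ≥ 1, by induction.

g_k = -5^k + (-3)^k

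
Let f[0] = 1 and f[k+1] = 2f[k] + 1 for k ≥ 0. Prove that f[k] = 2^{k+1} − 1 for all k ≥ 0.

Base case: f[0] = 1, and 2^{0+1} − 1 = 2 − 1 = 1.
Assume f[r] = 2^{r+1} − 1 for some r ≥ 0.
Then f[r+1] = 2f[r] + 1 = 2·(2^{r+1} − 1) + 1 = 2^{r+2} − 2 + 1 = 2^{r+2} − 1.
Hence f[k] = 2^{k+1} − 1 for every k ≥ 0, by induction.

f[k] = 2^{k+1} − 1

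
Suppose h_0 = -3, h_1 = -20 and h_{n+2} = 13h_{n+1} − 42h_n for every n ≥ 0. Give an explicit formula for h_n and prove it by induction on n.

Claim: h_n = -6^n − 2·7^n.

Base cases: h_0 = -3 and -6^0 − 2·7^0 = -3; h_1 = -20 and -6^1 − 2·7^1 = -20.
Assume h_j = -6^j − 2·7^j for all 0 ≤ j ≤ k, where k ≥ 1.
Then h_{k+1} = 13h_k − 42h_{k−1} = 13·(-6^k − 2·7^k) − 42·(-6^{k−1} − 2·7^{k−1}) = -(13·6 − 42)6^{k−1} − 2·(13·7 − 42)7^{k−1} = -36·6^{k−1} − 98·7^{k−1} = -6^{k+1} − 2·7^{k+1}.
This completes the inductive step, so h_n = -6^n − 2·7^n for all n ≥ 0.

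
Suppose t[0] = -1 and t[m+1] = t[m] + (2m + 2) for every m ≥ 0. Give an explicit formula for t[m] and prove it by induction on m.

Claim: t[m] = m^2 + m − 1.

Base case: t[0] = -1, and 0^2 + 0 − 1 = -1.
Assume t[r] = r^2 + r − 1.
Then t[r+1] = t[r] + (2r + 2) = (r^2 + r − 1) + (2r + 2) = r^2 + 3r + 1,
and (r+1)^2 + (r+1) − 1 = r^2 + 3r + 1.
Hence t[m] = m^2 + m − 1 for every m ≥ 0, by induction.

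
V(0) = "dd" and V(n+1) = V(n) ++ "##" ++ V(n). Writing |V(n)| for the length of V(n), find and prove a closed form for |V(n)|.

Claim: |V(n)| = 2^{n+2} − 2.

Base case: |V(0)| = 2, and 2^{0+2} − 2 = 2.
Assume |V(j)| = 2^{j+2} − 2.
Then |V(j+1)| = |V(j)| + 2 + |V(j)| = 2|V(j)| + 2 = 2(2^{j+2} − 2) + 2 = 2^{j+3} − 4 + 2 = 2^{j+3} − 2.
By induction, |V(n)| = 2^{n+2} − 2 for all n ≥ 0.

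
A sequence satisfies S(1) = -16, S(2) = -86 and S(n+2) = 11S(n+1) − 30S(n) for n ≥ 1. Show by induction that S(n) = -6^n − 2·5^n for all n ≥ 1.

Base cases: S(1) = -16 and -6^1 − 2·5^1 = -16; S(2) = -86 and -6^2 − 2·5^2 = -86.
Assume S(j) = -6^j − 2·5^j for all 1 ≤ j ≤ r, where r ≥ 2.
Then S(r+1) = 11S(r) − 30S(r−1) = 11·(-6^r − 2·5^r) − 30·(-6^{r−1} − 2·5^{r−1}) = -(11·6 − 30)6^{r−1} − 2·(11·5 − 30)5^{r−1} = -36·6^{r−1} − 50·5^{r−1} = -6^{r+1} − 2·5^{r+1}.
By strong induction, S(n) = -6^n − 2·5^n for all n ≥ 1.

S(n) = -6^n − 2·5^n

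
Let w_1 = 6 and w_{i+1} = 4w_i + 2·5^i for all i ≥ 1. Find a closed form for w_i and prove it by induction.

Claim: w_i = -4^i + 2·5^i.

Base case: w_1 = 6, and -4^1 + 2·5^1 = -4 + 10 = 6.
Assume w_j = -4^j + 2·5^j for some j ≥ 1.
Then w_{j+1} = 4w_j + 2·5^j = 4·(-4^j + 2·5^j) + 2·5^j = -4^{j+1} + 8·5^j + 2·5^j = -4^{j+1} + 10·5^j = -4^{j+1} + 2·5^{j+1}.
Hence w_i = -4^i + 2·5^i for every i ≥ 1, by induction.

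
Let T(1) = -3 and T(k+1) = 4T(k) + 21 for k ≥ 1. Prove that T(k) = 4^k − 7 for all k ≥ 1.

Base case: T(1) = -3, and 4^1 − 7 = 4 − 7 = -3.
Assume T(j) = 4^j − 7 for some j ≥ 1.
Then T(j+1) = 4T(j) + 21 = 4·(4^j − 7) + 21 = 4^{j+1} − 28 + 21 = 4^{j+1} − 7.
This completes the inductive step, so T(k) = 4^k − 7 for all k ≥ 1.

T(k) = 4^k − 7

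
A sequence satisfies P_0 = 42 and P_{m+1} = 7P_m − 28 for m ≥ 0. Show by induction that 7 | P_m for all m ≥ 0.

Base case: P_0 = 42 = 7·6, so 7 | P_0.
Assume 7 | P_j, so P_j = 7t for some integer t.
Then P_{j+1} = 7P_j − 28 = 7·(7t) − 28 = 7(7t − 4), so 7 | P_{j+1}.
So the property holds for j+1, and by induction 7 | P_m for all m ≥ 0.

7 | P_m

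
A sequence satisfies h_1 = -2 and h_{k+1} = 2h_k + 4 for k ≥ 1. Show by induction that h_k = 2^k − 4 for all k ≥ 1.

Base case: h_1 = -2, and 2^1 − 4 = 2 − 4 = -2.
Assume h_r = 2^r − 4 for some r ≥ 1.
Then h_{r+1} = 2h_r + 4 = 2·(2^r − 4) + 4 = 2^{r+1} − 8 + 4 = 2^{r+1} − 4.
By induction, h_k = 2^k − 4 for all k ≥ 1.

h_k = 2^k − 4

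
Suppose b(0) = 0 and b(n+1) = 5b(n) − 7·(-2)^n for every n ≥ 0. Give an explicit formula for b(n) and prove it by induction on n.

Claim: b(n) = -5^n + (-2)^n.

Base case: b(0) = 0, and -5^0 + (-2)^0 = -1 + 1 = 0.
Assume b(r) = -5^r + (-2)^r for some r ≥ 0.
Then b(r+1) = 5b(r) − 7·(-2)^r = 5·(-5^r + (-2)^r) − 7·(-2)^r = -5^{r+1} + 5·(-2)^r − 7·(-2)^r = -5^{r+1} − 2·(-2)^r = -5^{r+1} + (-2)^{r+1}.
By induction, b(n) = -5^n + (-2)^n for all n ≥ 0.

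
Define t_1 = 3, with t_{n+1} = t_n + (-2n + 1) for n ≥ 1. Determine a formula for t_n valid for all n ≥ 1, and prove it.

Claim: t_n = -n^2 + 2n + 2.

Base case: t_1 = 3, and -1^2 + 2·1 + 2 = 3.
Assume t_j = -j^2 + 2j + 2.
Then t_{j+1} = t_j + (-2j + 1) = (-j^2 + 2j + 2) + (-2j + 1) = -j^2 + 3,
and -(j+1)^2 + 2·(j+1) + 2 = -j^2 + 3.
Hence t_n = -n^2 + 2n + 2 for every n ≥ 1, by induction.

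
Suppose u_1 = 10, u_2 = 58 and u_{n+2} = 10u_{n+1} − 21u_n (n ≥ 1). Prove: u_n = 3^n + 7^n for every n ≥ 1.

Base cases: u_1 = 10 and 3^1 + 7^1 = 10; u_2 = 58 and 3^2 + 7^2 = 58.
Assume u_j = 3^j + 7^j for all 1 ≤ j ≤ k, where k ≥ 2.
Then u_{k+1} = 10u_k − 21u_{k−1} = 10·(3^k + 7^k) − 21·(3^{k−1} + 7^{k−1}) = (10·3 − 21)3^{k−1} + (10·7 − 21)7^{k−1} = 9·3^{k−1} + 49·7^{k−1} = 3^{k+1} + 7^{k+1}.
This completes the inductive step, so u_n = 3^n + 7^n for all n ≥ 1.

u_n = 3^n + 7^n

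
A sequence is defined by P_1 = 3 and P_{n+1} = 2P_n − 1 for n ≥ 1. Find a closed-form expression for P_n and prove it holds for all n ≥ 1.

Claim: P_n = 2^n + 1.

Base case: P_1 = 3, and 2^1 + 1 = 2 + 1 = 3.
Assume P_r = 2^r + 1 for some r ≥ 1.
Then P_{r+1} = 2P_r − 1 = 2·(2^r + 1) − 1 = 2^{r+1} + 2 − 1 = 2^{r+1} + 1.
By induction, P_n = 2^n + 1 for all n ≥ 1.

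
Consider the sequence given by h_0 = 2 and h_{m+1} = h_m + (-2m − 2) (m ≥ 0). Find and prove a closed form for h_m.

Claim: h_m = -m^2 − m + 2.

Base case: h_0 = 2, and -0^2 − 0 + 2 = 2.
Assume h_r = -r^2 − r + 2.
Then h_{r+1} = h_r + (-2r − 2) = (-r^2 − r + 2) + (-2r − 2) = -r^2 − 3r,
and -(r+1)^2 − (r+1) + 2 = -r^2 − 3r.
Hence h_m = -m^2 − m + 2 for every m ≥ 0, by induction.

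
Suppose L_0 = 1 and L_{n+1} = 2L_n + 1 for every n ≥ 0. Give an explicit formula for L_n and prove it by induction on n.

Claim: L_n = 2^{n+1} − 1.

Base case: L_0 = 1, and 2^{0+1} − 1 = 2 − 1 = 1.
Assume L_k = 2^{k+1} − 1 for some k ≥ 0.
Then L_{k+1} = 2L_k + 1 = 2·(2^{k+1} − 1) + 1 = 2^{k+2} − 2 + 1 = 2^{k+2} − 1.
So the formula holds for k+1, and by induction L_n = 2^{n+1} − 1 for all n ≥ 0.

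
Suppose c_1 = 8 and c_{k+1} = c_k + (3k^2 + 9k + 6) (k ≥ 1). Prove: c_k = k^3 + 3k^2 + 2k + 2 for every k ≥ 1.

Base case: c_1 = 8, and 1^3 + 3·1^2 + 2·1 + 2 = 8.
Assume c_j = j^3 + 3j^2 + 2j + 2.
Then c_{j+1} = c_j + (3j^2 + 9j + 6) = (j^3 + 3j^2 + 2j + 2) + (3j^2 + 9j + 6) = j^3 + 6j^2 + 11j + 8,
and (j+1)^3 + 3·(j+1)^2 + 2·(j+1) + 2 = j^3 + 6j^2 + 11j + 8.
This completes the inductive step, so c_k = k^3 + 3k^2 + 2k + 2 for all k ≥ 1.

c_k = k^3 + 3k^2 + 2k + 2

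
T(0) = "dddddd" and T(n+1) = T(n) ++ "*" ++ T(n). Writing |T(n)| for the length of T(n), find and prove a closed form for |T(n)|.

Claim: |T(n)| = 7·2^n − 1.

Base case: |T(0)| = 6, and 7·2^0 − 1 = 6.
Assume |T(m)| = 7·2^m − 1.
Then |T(m+1)| = |T(m)| + 1 + |T(m)| = 2|T(m)| + 1 = 2(7·2^m − 1) + 1 = 7·2^{m+1} − 2 + 1 = 7·2^{m+1} − 1.
By induction, |T(n)| = 7·2^n − 1 for all n ≥ 0.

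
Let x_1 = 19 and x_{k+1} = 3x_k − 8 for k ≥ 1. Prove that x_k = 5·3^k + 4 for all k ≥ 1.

Base case: x_1 = 19, and 5·3^1 + 4 = 15 + 4 = 19.
Assume x_r = 5·3^r + 4 for some r ≥ 1.
Then x_{r+1} = 3x_r − 8 = 3·(5·3^r + 4) − 8 = 15·3^r + 12 − 8 = 5·3^{r+1} + 4.
This completes the inductive step, so x_k = 5·3^k + 4 for all k ≥ 1.

x_k = 5·3^k + 4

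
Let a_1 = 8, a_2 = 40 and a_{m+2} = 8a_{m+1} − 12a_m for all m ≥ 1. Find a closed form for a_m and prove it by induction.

Claim: a_m = 2^m + 6^m.

Base cases: a_1 = 8 and 2^1 + 6^1 = 8; a_2 = 40 and 2^2 + 6^2 = 40.
Assume a_i = 2^i + 6^i for all 1 ≤ i ≤ j, where j ≥ 2.
Then a_{j+1} = 8a_j − 12a_{j−1} = 8·(2^j + 6^j) − 12·(2^{j−1} + 6^{j−1}) = (8·2 − 12)2^{j−1} + (8·6 − 12)6^{j−1} = 4·2^{j−1} + 36·6^{j−1} = 2^{j+1} + 6^{j+1}.
This completes the inductive step, so a_m = 2^m + 6^m for all m ≥ 1.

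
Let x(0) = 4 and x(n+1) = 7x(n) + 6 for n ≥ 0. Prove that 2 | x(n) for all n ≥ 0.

Base case: x(0) = 4 = 2·2, so 2 | x(0).
Assume 2 | x(m), so x(m) = 2t for some integer t.
Then x(m+1) = 7x(m) + 6 = 7·(2t) + 6 = 2(7t + 3), so 2 | x(m+1).
By induction, 2 | x(n) for all n ≥ 0.

2 | x(n)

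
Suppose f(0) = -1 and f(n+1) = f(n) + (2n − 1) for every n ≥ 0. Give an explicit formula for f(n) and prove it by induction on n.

Claim: f(n) = n^2 − 2n − 1.

Base case: f(0) = -1, and 0^2 − 2·0 − 1 = -1.
Assume f(m) = m^2 − 2m − 1.
Then f(m+1) = f(m) + (2m − 1) = (m^2 − 2m − 1) + (2m − 1) = m^2 − 2,
and (m+1)^2 − 2·(m+1) − 1 = m^2 − 2.
This completes the inductive step, so f(n) = n^2 − 2n − 1 for all n ≥ 0.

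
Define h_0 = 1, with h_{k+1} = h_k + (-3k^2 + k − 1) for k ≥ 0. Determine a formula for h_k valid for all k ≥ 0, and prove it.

Claim: h_k = -k^3 + 2k^2 − 2k + 1.

Base case: h_0 = 1, and -0^3 + 2·0^2 − 2·0 + 1 = 1.
Assume h_m = -m^3 + 2m^2 − 2m + 1.
Then h_{m+1} = h_m + (-3m^2 + m − 1) = (-m^3 + 2m^2 − 2m + 1) + (-3m^2 + m − 1) = -m^3 − m^2 − m,
and -(m+1)^3 + 2·(m+1)^2 − 2·(m+1) + 1 = -m^3 − m^2 − m.
This completes the inductive step, so h_k = -k^3 + 2k^2 − 2k + 1 for all k ≥ 0.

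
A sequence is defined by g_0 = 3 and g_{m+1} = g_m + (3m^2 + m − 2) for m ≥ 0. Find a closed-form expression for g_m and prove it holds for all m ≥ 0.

Claim: g_m = m^3 − m^2 − 2m + 3.

Base case: g_0 = 3, and 0^3 − 0^2 − 2·0 + 3 = 3.
Assume g_j = j^3 − j^2 − 2j + 3.
Then g_{j+1} = g_j + (3j^2 + j − 2) = (j^3 − j^2 − 2j + 3) + (3j^2 + j − 2) = j^3 + 2j^2 − j + 1,
and (j+1)^3 − (j+1)^2 − 2·(j+1) + 3 = j^3 + 2j^2 − j + 1.
By induction, g_m = m^3 − m^2 − 2m + 3 for all m ≥ 0.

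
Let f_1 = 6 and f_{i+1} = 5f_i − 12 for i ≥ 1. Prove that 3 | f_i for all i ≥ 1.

Base case: f_1 = 6 = 3·2, so 3 | f_1.
Assume 3 | f_r, so f_r = 3t for some integer t.
Then f_{r+1} = 5f_r − 12 = 5·(3t) − 12 = 3(5t − 4), so 3 | f_{r+1}.
So the property holds for r+1, and by induction 3 | f_i for all i ≥ 1.

3 | f_i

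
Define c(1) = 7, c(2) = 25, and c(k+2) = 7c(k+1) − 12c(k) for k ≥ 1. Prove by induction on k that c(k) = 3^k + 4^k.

Base cases: c(1) = 7 and 3^1 + 4^1 = 7; c(2) = 25 and 3^2 + 4^2 = 25.
Assume c(i) = 3^i + 4^i for all 1 ≤ i ≤ j, where j ≥ 2.
Then c(j+1) = 7c(j) − 12c(j−1) = 7·(3^j + 4^j) − 12·(3^{j−1} + 4^{j−1}) = (7·3 − 12)3^{j−1} + (7·4 − 12)4^{j−1} = 9·3^{j−1} + 16·4^{j−1} = 3^{j+1} + 4^{j+1}.
Hence c(k) = 3^k + 4^k for every k ≥ 1, by strong induction.

c(k) = 3^k + 4^k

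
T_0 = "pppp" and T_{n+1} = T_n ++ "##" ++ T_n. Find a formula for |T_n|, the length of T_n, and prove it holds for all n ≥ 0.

Claim: |T_n| = 6·2^n − 2.

Base case: |T_0| = 4, and 6·2^0 − 2 = 4.
Assume |T_j| = 6·2^j − 2.
Then |T_{j+1}| = |T_j| + 2 + |T_j| = 2|T_j| + 2 = 2(6·2^j − 2) + 2 = 6·2^{j+1} − 4 + 2 = 6·2^{j+1} − 2.
By induction, |T_n| = 6·2^n − 2 for all n ≥ 0.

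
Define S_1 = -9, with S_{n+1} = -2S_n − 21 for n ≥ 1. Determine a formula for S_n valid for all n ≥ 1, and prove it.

Claim: S_n = (-2)^n − 7.

Base case: S_1 = -9, and (-2)^1 − 7 = -2 − 7 = -9.
Assume S_j = (-2)^j − 7 for some j ≥ 1.
Then S_{j+1} = -2S_j − 21 = -2·((-2)^j − 7) − 21 = -2·(-2)^j + 14 − 21 = (-2)^{j+1} − 7.
So the formula holds for j+1, and by induction S_n = (-2)^n − 7 for all n ≥ 1.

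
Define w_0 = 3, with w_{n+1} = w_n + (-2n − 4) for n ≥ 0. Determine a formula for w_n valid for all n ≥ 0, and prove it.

Claim: w_n = -n^2 − 3n + 3.

Base case: w_0 = 3, and -0^2 − 3·0 + 3 = 3.
Assume w_m = -m^2 − 3m + 3.
Then w_{m+1} = w_m + (-2m − 4) = (-m^2 − 3m + 3) + (-2m − 4) = -m^2 − 5m − 1,
and -(m+1)^2 − 3·(m+1) + 3 = -m^2 − 5m − 1.
This completes the inductive step, so w_n = -n^2 − 3n + 3 for all n ≥ 0.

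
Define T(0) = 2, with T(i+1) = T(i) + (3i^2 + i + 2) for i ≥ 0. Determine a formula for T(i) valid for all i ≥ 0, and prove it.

Claim: T(i) = i^3 − i^2 + 2i + 2.

Base case: T(0) = 2, and 0^3 − 0^2 + 2·0 + 2 = 2.
Assume T(r) = r^3 − r^2 + 2r + 2.
Then T(r+1) = T(r) + (3r^2 + r + 2) = (r^3 − r^2 + 2r + 2) + (3r^2 + r + 2) = r^3 + 2r^2 + 3r + 4,
and (r+1)^3 − (r+1)^2 + 2·(r+1) + 2 = r^3 + 2r^2 + 3r + 4.
Hence T(i) = i^3 − i^2 + 2i + 2 for every i ≥ 0, by induction.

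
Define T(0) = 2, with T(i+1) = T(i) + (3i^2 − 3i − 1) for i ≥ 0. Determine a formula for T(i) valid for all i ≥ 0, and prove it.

Claim: T(i) = i^3 − 3i^2 + i + 2.

Base case: T(0) = 2, and 0^3 − 3·0^2 + 0 + 2 = 2.
Assume T(r) = r^3 − 3r^2 + r + 2.
Then T(r+1) = T(r) + (3r^2 − 3r − 1) = (r^3 − 3r^2 + r + 2) + (3r^2 − 3r − 1) = r^3 − 2r + 1,
and (r+1)^3 − 3·(r+1)^2 + (r+1) + 2 = r^3 − 2r + 1.
Hence T(i) = i^3 − 3i^2 + i + 2 for every i ≥ 0, by induction.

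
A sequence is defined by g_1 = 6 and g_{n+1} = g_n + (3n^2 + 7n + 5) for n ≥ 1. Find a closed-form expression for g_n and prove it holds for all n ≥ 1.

Claim: g_n = n^3 + 2n^2 + 2n + 1.

Base case: g_1 = 6, and 1^3 + 2·1^2 + 2·1 + 1 = 6.
Assume g_j = j^3 + 2j^2 + 2j + 1.
Then g_{j+1} = g_j + (3j^2 + 7j + 5) = (j^3 + 2j^2 + 2j + 1) + (3j^2 + 7j + 5) = j^3 + 5j^2 + 9j + 6,
and (j+1)^3 + 2·(j+1)^2 + 2·(j+1) + 1 = j^3 + 5j^2 + 9j + 6.
This completes the inductive step, so g_n = n^3 + 2n^2 + 2n + 1 for all n ≥ 1.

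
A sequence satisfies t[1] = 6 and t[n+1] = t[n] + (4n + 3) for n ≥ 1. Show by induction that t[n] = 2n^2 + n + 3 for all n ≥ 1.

Base case: t[1] = 6, and 2·1^2 + 1 + 3 = 6.
Assume t[m] = 2m^2 + m + 3.
Then t[m+1] = t[m] + (4m + 3) = (2m^2 + m + 3) + (4m + 3) = 2m^2 + 5m + 6,
and 2·(m+1)^2 + (m+1) + 3 = 2m^2 + 5m + 6.
Hence t[n] = 2n^2 + n + 3 for every n ≥ 1, by induction.

t[n] = 2n^2 + n + 3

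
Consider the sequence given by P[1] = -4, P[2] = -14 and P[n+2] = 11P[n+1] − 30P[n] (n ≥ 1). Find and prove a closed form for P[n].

Claim: P[n] = 6^n − 2·5^n.

Base cases: P[1] = -4 and 6^1 − 2·5^1 = -4; P[2] = -14 and 6^2 − 2·5^2 = -14.
Assume P[j] = 6^j − 2·5^j for all 1 ≤ j ≤ m, where m ≥ 2.
Then P[m+1] = 11P[m] − 30P[m−1] = 11·(6^m − 2·5^m) − 30·(6^{m−1} − 2·5^{m−1}) = (11·6 − 30)6^{m−1} − 2·(11·5 − 30)5^{m−1} = 36·6^{m−1} − 50·5^{m−1} = 6^{m+1} − 2·5^{m+1}.
So the formula holds for m+1, and by strong induction P[n] = 6^n − 2·5^n for all n ≥ 1.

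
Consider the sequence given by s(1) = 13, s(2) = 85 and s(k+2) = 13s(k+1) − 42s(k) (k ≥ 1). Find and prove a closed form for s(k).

Claim: s(k) = 7^k + 6^k.

Base cases: s(1) = 13 and 7^1 + 6^1 = 13; s(2) = 85 and 7^2 + 6^2 = 85.
Assume s(j) = 7^j + 6^j for all 1 ≤ j ≤ r, where r ≥ 2.
Then s(r+1) = 13s(r) − 42s(r−1) = 13·(7^r + 6^r) − 42·(7^{r−1} + 6^{r−1}) = (13·7 − 42)7^{r−1} + (13·6 − 42)6^{r−1} = 49·7^{r−1} + 36·6^{r−1} = 7^{r+1} + 6^{r+1}.
By strong induction, s(k) = 7^k + 6^k for all k ≥ 1.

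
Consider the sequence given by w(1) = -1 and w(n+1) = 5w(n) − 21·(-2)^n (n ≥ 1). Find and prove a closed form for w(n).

Claim: w(n) = 5^n + 3·(-2)^n.

Base case: w(1) = -1, and 5^1 + 3·(-2)^1 = 5 − 6 = -1.
Assume w(j) = 5^j + 3·(-2)^j for some j ≥ 1.
Then w(j+1) = 5w(j) − 21·(-2)^j = 5·(5^j + 3·(-2)^j) − 21·(-2)^j = 5^{j+1} + 15·(-2)^j − 21·(-2)^j = 5^{j+1} − 6·(-2)^j = 5^{j+1} + 3·(-2)^{j+1}.
This completes the inductive step, so w(n) = 5^n + 3·(-2)^n for all n ≥ 1.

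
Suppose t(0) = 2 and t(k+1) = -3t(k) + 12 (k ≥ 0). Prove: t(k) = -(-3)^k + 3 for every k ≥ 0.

Base case: t(0) = 2, and -(-3)^0 + 3 = -1 + 3 = 2.
Assume t(r) = -(-3)^r + 3 for some r ≥ 0.
Then t(r+1) = -3t(r) + 12 = -3·(-(-3)^r + 3) + 12 = 3·(-3)^r − 9 + 12 = -(-3)^{r+1} + 3.
By induction, t(k) = -(-3)^k + 3 for all k ≥ 0.

t(k) = -(-3)^k + 3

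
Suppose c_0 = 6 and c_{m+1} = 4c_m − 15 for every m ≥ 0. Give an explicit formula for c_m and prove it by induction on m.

Claim: c_m = 4^m + 5.

Base case: c_0 = 6, and 4^0 + 5 = 1 + 5 = 6.
Assume c_j = 4^j + 5 for some j ≥ 0.
Then c_{j+1} = 4c_j − 15 = 4·(4^j + 5) − 15 = 4^{j+1} + 20 − 15 = 4^{j+1} + 5.
By induction, c_m = 4^m + 5 for all m ≥ 0.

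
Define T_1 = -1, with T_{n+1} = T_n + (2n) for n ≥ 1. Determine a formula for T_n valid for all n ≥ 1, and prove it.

Claim: T_n = n^2 − n − 1.

Base case: T_1 = -1, and 1^2 − 1 − 1 = -1.
Assume T_r = r^2 − r − 1.
Then T_{r+1} = T_r + (2r) = (r^2 − r − 1) + (2r) = r^2 + r − 1,
and (r+1)^2 − (r+1) − 1 = r^2 + r − 1.
This completes the inductive step, so T_n = n^2 − n − 1 for all n ≥ 1.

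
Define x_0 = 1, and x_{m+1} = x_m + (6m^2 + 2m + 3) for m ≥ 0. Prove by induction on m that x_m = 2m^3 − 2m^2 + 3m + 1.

Base case: x_0 = 1, and 2·0^3 − 2·0^2 + 3·0 + 1 = 1.
Assume x_k = 2k^3 − 2k^2 + 3k + 1.
Then x_{k+1} = x_k + (6k^2 + 2k + 3) = (2k^3 − 2k^2 + 3k + 1) + (6k^2 + 2k + 3) = 2k^3 + 4k^2 + 5k + 4,
and 2·(k+1)^3 − 2·(k+1)^2 + 3·(k+1) + 1 = 2k^3 + 4k^2 + 5k + 4.
This completes the inductive step, so x_m = 2m^3 − 2m^2 + 3m + 1 for all m ≥ 0.

x_m = 2m^3 − 2m^2 + 3m + 1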